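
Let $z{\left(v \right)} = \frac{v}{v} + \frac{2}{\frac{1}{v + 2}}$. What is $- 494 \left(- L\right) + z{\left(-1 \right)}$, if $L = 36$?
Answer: $17787$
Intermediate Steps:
$z{\left(v \right)} = 5 + 2 v$ ($z{\left(v \right)} = 1 + \frac{2}{\frac{1}{2 + v}} = 1 + 2 \left(2 + v\right) = 1 + \left(4 + 2 v\right) = 5 + 2 v$)
$- 494 \left(- L\right) + z{\left(-1 \right)} = - 494 \left(\left(-1\right) 36\right) + \left(5 + 2 \left(-1\right)\right) = \left(-494\right) \left(-36\right) + \left(5 - 2\right) = 17784 + 3 = 17787$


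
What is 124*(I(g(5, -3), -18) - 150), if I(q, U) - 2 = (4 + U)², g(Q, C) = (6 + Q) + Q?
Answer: 5952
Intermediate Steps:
g(Q, C) = 6 + 2*Q
I(q, U) = 2 + (4 + U)²
124*(I(g(5, -3), -18) - 150) = 124*((2 + (4 - 18)²) - 150) = 124*((2 + (-14)²) - 150) = 124*((2 + 196) - 150) = 124*(198 - 150) = 124*48 = 5952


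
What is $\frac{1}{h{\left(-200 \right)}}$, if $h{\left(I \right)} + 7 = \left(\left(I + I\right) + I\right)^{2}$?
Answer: $\frac{1}{359993} \approx 2.7778 \cdot 10^{-6}$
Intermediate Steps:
$h{\left(I \right)} = -7 + 9 I^{2}$ ($h{\left(I \right)} = -7 + \left(\left(I + I\right) + I\right)^{2} = -7 + \left(2 I + I\right)^{2} = -7 + \left(3 I\right)^{2} = -7 + 9 I^{2}$)
$\frac{1}{h{\left(-200 \right)}} = \frac{1}{-7 + 9 \left(-200\right)^{2}} = \frac{1}{-7 + 9 \cdot 40000} = \frac{1}{-7 + 360000} = \frac{1}{359993}$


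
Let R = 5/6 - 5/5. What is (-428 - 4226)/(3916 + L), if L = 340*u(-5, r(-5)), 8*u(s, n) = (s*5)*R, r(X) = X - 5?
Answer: -55848/49117 ≈ -1.1370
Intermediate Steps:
r(X) = -5 + X
R = -⅙ (R = 5*(⅙) - 5*⅕ = ⅚ - 1 = -⅙ ≈ -0.16667)
u(s, n) = -5*s/48 (u(s, n) = ((s*5)*(-⅙))/8 = ((5*s)*(-⅙))/8 = (-5*s/6)/8 = -5*s/48)
L = 2125/12 (L = 340*(-5/48*(-5)) = 340*(25/48) = 2125/12 ≈ 177.08)
(-428 - 4226)/(3916 + L) = (-428 - 4226)/(3916 + 2125/12) = -4654/49117/12 = -4654*12/49117 = -55848/49117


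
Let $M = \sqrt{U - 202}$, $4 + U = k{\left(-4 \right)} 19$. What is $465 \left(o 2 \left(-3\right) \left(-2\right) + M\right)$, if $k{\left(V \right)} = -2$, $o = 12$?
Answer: $66960 + 930 i \sqrt{61} \approx 66960.0 + 7263.5 i$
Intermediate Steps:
$U = -42$ ($U = -4 - 38 = -42$)
$M = 2 i \sqrt{61}$ ($M = \sqrt{-42 - 202} = \sqrt{-244} = 2 i \sqrt{61} \approx 15.62 i$)
$465 \left(o 2 \left(-3\right) \left(-2\right) + M\right) = 465 \left(12 \cdot 2 \left(-3\right) \left(-2\right) + 2 i \sqrt{61}\right) = 465 \left(12 \left(\left(-6\right) \left(-2\right)\right) + 2 i \sqrt{61}\right) = 465 \left(12 \cdot 12 + 2 i \sqrt{61}\right) = 465 \left(144 + 2 i \sqrt{61}\right) = 66960 + 930 i \sqrt{61}$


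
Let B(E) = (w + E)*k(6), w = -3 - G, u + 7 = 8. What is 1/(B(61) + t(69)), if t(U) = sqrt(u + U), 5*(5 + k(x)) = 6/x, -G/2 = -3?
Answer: -3120/777877 - 25*sqrt(70)/1555754 ≈ -0.0041454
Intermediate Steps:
G = 6 (G = -2*(-3) = 6)
k(x) = -5 + 6/(5*x) (k(x) = -5 + (6/x)/5 = -5 + 6/(5*x))
u = 1 (u = -7 + 8 = 1)
w = -9 (w = -3 - 1*6 = -3 - 6 = -9)
t(U) = sqrt(1 + U)
B(E) = 216/5 - 24*E/5 (B(E) = (-9 + E)*(-5 + (6/5)/6) = (-9 + E)*(-5 + (6/5)*(1/6)) = (-9 + E)*(-5 + 1/5) = (-9 + E)*(-24/5) = 216/5 - 24*E/5)
1/(B(61) + t(69)) = 1/((216/5 - 24/5*61) + sqrt(1 + 69)) = 1/((216/5 - 1464/5) + sqrt(70)) = 1/(-1248/5 + sqrt(70))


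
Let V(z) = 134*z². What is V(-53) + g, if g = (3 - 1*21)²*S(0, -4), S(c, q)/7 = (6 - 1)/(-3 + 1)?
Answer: 370736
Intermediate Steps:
S(c, q) = -35/2 (S(c, q) = 7*((6 - 1)/(-3 + 1)) = 7*(5/(-2)) = 7*(5*(-½)) = 7*(-5/2) = -35/2)
g = -5670 (g = (3 - 1*21)²*(-35/2) = (3 - 21)²*(-35/2) = (-18)²*(-35/2) = 324*(-35/2) = -5670)
V(-53) + g = 134*(-53)² - 5670 = 134*2809 - 5670 = 376406 - 5670 = 370736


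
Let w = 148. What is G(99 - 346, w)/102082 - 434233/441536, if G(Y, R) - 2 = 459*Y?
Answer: -47192375481/22536438976 ≈ -2.0940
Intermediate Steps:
G(Y, R) = 2 + 459*Y
G(99 - 346, w)/102082 - 434233/441536 = (2 + 459*(99 - 346))/102082 - 434233/441536 = (2 + 459*(-247))*(1/102082) - 434233*1/441536 = (2 - 113373)*(1/102082) - 434233/441536 = -113371*1/102082 - 434233/441536 = -113371/102082 - 434233/441536 = -47192375481/22536438976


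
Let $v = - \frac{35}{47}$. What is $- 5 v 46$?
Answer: $\frac{8050}{47} \approx 171.28$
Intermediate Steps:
$v = - \frac{35}{47}$ ($v = \left(-35\right) \frac{1}{47} = - \frac{35}{47} \approx -0.74468$)
$- 5 v 46 = \left(-5\right) \left(- \frac{35}{47}\right) 46 = \frac{175}{47} \cdot 46 = \frac{8050}{47}$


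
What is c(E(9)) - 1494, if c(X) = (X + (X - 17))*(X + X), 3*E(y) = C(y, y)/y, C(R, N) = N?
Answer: -13544/9 ≈ -1504.9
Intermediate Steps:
E(y) = ⅓ (E(y) = (y/y)/3 = (⅓)*1 = ⅓)
c(X) = 2*X*(-17 + 2*X) (c(X) = (X + (-17 + X))*(2*X) = (-17 + 2*X)*(2*X) = 2*X*(-17 + 2*X))
c(E(9)) - 1494 = 2*(⅓)*(-17 + 2*(⅓)) - 1494 = 2*(⅓)*(-17 + ⅔) - 1494 = 2*(⅓)*(-49/3) - 1494 = -98/9 - 1494 = -13544/9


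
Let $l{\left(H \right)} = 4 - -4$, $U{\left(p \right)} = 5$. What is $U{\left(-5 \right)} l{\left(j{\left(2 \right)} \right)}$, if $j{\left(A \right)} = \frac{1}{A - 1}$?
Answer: $40$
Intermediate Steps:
$j{\left(A \right)} = \frac{1}{-1 + A}$
$l{\left(H \right)} = 8$ ($l{\left(H \right)} = 4 + 4 = 8$)
$U{\left(-5 \right)} l{\left(j{\left(2 \right)} \right)} = 5 \cdot 8 = 40$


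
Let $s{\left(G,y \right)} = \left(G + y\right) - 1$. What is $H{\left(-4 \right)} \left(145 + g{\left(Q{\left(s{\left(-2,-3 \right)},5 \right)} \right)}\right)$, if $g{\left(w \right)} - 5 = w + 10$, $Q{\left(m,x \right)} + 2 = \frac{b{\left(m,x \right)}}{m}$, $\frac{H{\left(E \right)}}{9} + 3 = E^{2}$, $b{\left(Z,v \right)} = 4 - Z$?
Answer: $18291$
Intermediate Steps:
$s{\left(G,y \right)} = -1 + G + y$
$H{\left(E \right)} = -27 + 9 E^{2}$
$Q{\left(m,x \right)} = -2 + \frac{4 - m}{m}$
$g{\left(w \right)} = 15 + w$ ($g{\left(w \right)} = 5 + \left(w + 10\right) = 5 + \left(10 + w\right) = 15 + w$)
$H{\left(-4 \right)} \left(145 + g{\left(Q{\left(s{\left(-2,-3 \right)},5 \right)} \right)}\right) = \left(-27 + 9 \left(-4\right)^{2}\right) \left(145 + \left(15 - \left(3 - \frac{4}{-1 - 2 - 3}\right)\right)\right) = \left(-27 + 9 \cdot 16\right) \left(145 + \left(15 - \left(3 - \frac{4}{-6}\right)\right)\right) = \left(-27 + 144\right) \left(145 + \left(15 + \left(-3 + 4 \left(- \frac{1}{6}\right)\right)\right)\right) = 117 \left(145 + \left(15 - \frac{11}{3}\right)\right) = 117 \left(145 + \frac{34}{3}\right) = 117 \cdot \frac{469}{3} = 18291$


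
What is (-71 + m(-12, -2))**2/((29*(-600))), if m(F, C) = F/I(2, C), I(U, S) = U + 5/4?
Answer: -942841/2940600 ≈ -0.32063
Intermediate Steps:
I(U, S) = 5/4 + U (I(U, S) = U + 5*(1/4) = U + 5/4 = 5/4 + U)
m(F, C) = 4*F/13 (m(F, C) = F/(5/4 + 2) = F/(13/4) = F*(4/13) = 4*F/13)
(-71 + m(-12, -2))**2/((29*(-600))) = (-71 + (4/13)*(-12))**2/((29*(-600))) = (-71 - 48/13)**2/(-17400) = (-971/13)**2*(-1/17400) = (942841/169)*(-1/17400) = -942841/2940600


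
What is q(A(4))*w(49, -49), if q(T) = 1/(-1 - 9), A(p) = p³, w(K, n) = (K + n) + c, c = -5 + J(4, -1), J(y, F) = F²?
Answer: ⅖ ≈ 0.40000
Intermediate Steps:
c = -4 (c = -5 + (-1)² = -5 + 1 = -4)
w(K, n) = -4 + K + n (w(K, n) = (K + n) - 4 = -4 + K + n)
q(T) = -⅒ (q(T) = 1/(-10) = -⅒)
q(A(4))*w(49, -49) = -(-4 + 49 - 49)/10 = -⅒*(-4) = ⅖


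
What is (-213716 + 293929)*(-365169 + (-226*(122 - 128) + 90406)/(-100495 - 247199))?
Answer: -5092208484678112/173847 ≈ -2.9291e+10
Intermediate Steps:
(-213716 + 293929)*(-365169 + (-226*(122 - 128) + 90406)/(-100495 - 247199)) = 80213*(-365169 + (-226*(-6) + 90406)/(-347694)) = 80213*(-365169 + (1356 + 90406)*(-1/347694)) = 80213*(-365169 + 91762*(-1/347694)) = 80213*(-365169 - 45881/173847) = 80213*(-63483581024/173847) = -5092208484678112/173847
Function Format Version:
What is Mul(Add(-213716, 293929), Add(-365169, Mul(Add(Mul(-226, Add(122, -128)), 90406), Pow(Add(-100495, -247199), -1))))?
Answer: Rational(-5092208484678112, 173847) ≈ -2.9291e+10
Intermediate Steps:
Mul(Add(-213716, 293929), Add(-365169, Mul(Add(Mul(-226, Add(122, -128)), 90406), Pow(Add(-100495, -247199), -1)))) = Mul(80213, Add(-365169, Mul(Add(Mul(-226, -6), 90406), Pow(-347694, -1)))) = Mul(80213, Add(-365169, Mul(Add(1356, 90406), Rational(-1, 347694)))) = Mul(80213, Add(-365169, Mul(91762, Rational(-1, 347694)))) = Mul(80213, Add(-365169, Rational(-45881, 173847))) = Mul(80213, Rational(-63483581024, 173847)) = Rational(-5092208484678112, 173847)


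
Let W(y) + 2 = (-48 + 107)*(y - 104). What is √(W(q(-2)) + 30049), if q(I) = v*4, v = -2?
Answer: √23439 ≈ 153.10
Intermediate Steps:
q(I) = -8 (q(I) = -2*4 = -8)
W(y) = -6138 + 59*y (W(y) = -2 + (-48 + 107)*(y - 104) = -2 + 59*(-104 + y) = -2 + (-6136 + 59*y) = -6138 + 59*y)
√(W(q(-2)) + 30049) = √((-6138 + 59*(-8)) + 30049) = √((-6138 - 472) + 30049) = √(-6610 + 30049) = √23439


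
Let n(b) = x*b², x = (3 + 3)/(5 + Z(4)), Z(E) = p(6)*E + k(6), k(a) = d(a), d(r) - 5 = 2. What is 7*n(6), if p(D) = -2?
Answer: 378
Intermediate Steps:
d(r) = 7 (d(r) = 5 + 2 = 7)
k(a) = 7
Z(E) = 7 - 2*E (Z(E) = -2*E + 7 = 7 - 2*E)
x = 3/2 (x = (3 + 3)/(5 + (7 - 2*4)) = 6/(5 + (7 - 8)) = 6/(5 - 1) = 6/4 = 6*(¼) = 3/2 ≈ 1.5000)
n(b) = 3*b²/2
7*n(6) = 7*((3/2)*6²) = 7*((3/2)*36) = 7*54 = 378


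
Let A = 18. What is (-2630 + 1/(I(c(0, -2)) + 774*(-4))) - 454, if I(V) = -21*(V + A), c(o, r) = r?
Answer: -10584289/3432 ≈ -3084.0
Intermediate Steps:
I(V) = -378 - 21*V (I(V) = -21*(V + 18) = -21*(18 + V) = -378 - 21*V)
(-2630 + 1/(I(c(0, -2)) + 774*(-4))) - 454 = (-2630 + 1/((-378 - 21*(-2)) + 774*(-4))) - 454 = (-2630 + 1/((-378 + 42) - 3096)) - 454 = (-2630 + 1/(-336 - 3096)) - 454 = (-2630 + 1/(-3432)) - 454 = (-2630 - 1/3432) - 454 = -9026161/3432 - 454 = -10584289/3432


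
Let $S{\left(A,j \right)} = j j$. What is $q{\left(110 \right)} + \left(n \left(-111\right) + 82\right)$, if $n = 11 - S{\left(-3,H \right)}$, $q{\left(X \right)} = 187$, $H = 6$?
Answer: $3044$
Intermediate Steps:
$S{\left(A,j \right)} = j^{2}$
$n = -25$ ($n = 11 - 6^{2} = 11 - 36 = -25$)
$q{\left(110 \right)} + \left(n \left(-111\right) + 82\right) = 187 + \left(\left(-25\right) \left(-111\right) + 82\right) = 187 + \left(2775 + 82\right) = 187 + 2857 = 3044$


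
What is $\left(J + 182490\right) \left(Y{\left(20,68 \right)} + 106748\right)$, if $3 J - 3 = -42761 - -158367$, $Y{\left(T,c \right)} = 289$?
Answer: $23657995641$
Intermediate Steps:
$J = \frac{115609}{3}$ ($J = 1 + \frac{-42761 - -158367}{3} = 1 + \frac{-42761 + 158367}{3} = 1 + \frac{1}{3} \cdot 115606 = 1 + \frac{115606}{3} = \frac{115609}{3} \approx 38536.0$)
$\left(J + 182490\right) \left(Y{\left(20,68 \right)} + 106748\right) = \left(\frac{115609}{3} + 182490\right) \left(289 + 106748\right) = \frac{663079}{3} \cdot 107037 = 23657995641$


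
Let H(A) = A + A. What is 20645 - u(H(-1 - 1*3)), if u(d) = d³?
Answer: 21157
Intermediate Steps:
H(A) = 2*A
20645 - u(H(-1 - 1*3)) = 20645 - (2*(-1 - 1*3))³ = 20645 - (2*(-1 - 3))³ = 20645 - (2*(-4))³ = 20645 - 1*(-8)³ = 20645 - 1*(-512) = 20645 + 512 = 21157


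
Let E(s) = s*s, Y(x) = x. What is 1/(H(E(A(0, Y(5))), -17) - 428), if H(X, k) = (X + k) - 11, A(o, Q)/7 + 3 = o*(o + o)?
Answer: -1/15 ≈ -0.066667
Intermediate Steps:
A(o, Q) = -21 + 14*o² (A(o, Q) = -21 + 7*(o*(o + o)) = -21 + 7*(o*(2*o)) = -21 + 7*(2*o²) = -21 + 14*o²)
E(s) = s²
H(X, k) = -11 + X + k
1/(H(E(A(0, Y(5))), -17) - 428) = 1/((-11 + (-21 + 14*0²)² - 17) - 428) = 1/((-11 + (-21 + 14*0)² - 17) - 428) = 1/((-11 + (-21 + 0)² - 17) - 428) = 1/((-11 + (-21)² - 17) - 428) = 1/((-11 + 441 - 17) - 428) = 1/(413 - 428) = 1/(-15) = -1/15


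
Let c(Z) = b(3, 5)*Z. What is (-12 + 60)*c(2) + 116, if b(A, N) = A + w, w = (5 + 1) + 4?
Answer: 1364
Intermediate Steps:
w = 10 (w = 6 + 4 = 10)
b(A, N) = 10 + A (b(A, N) = A + 10 = 10 + A)
c(Z) = 13*Z (c(Z) = (10 + 3)*Z = 13*Z)
(-12 + 60)*c(2) + 116 = (-12 + 60)*(13*2) + 116 = 48*26 + 116 = 1248 + 116 = 1364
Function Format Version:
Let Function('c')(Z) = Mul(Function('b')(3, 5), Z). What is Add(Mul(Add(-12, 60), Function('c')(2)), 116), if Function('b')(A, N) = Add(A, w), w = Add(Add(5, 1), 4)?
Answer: 1364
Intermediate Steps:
w = 10 (w = Add(6, 4) = 10)
Function('b')(A, N) = Add(10, A) (Function('b')(A, N) = Add(A, 10) = Add(10, A))
Function('c')(Z) = Mul(13, Z) (Function('c')(Z) = Mul(Add(10, 3), Z) = Mul(13, Z))
Add(Mul(Add(-12, 60), Function('c')(2)), 116) = Add(Mul(Add(-12, 60), Mul(13, 2)), 116) = Add(Mul(48, 26), 116) = Add(1248, 116) = 1364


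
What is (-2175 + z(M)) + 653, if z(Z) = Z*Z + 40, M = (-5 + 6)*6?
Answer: -1446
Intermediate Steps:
M = 6 (M = 1*6 = 6)
z(Z) = 40 + Z**2 (z(Z) = Z**2 + 40 = 40 + Z**2)
(-2175 + z(M)) + 653 = (-2175 + (40 + 6**2)) + 653 = (-2175 + (40 + 36)) + 653 = (-2175 + 76) + 653 = -2099 + 653 = -1446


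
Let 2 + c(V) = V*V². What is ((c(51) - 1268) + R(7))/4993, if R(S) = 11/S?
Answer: 919678/34951 ≈ 26.313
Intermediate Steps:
c(V) = -2 + V³ (c(V) = -2 + V*V² = -2 + V³)
((c(51) - 1268) + R(7))/4993 = (((-2 + 51³) - 1268) + 11/7)/4993 = (((-2 + 132651) - 1268) + 11*(⅐))*(1/4993) = ((132649 - 1268) + 11/7)*(1/4993) = (131381 + 11/7)*(1/4993) = (919678/7)*(1/4993) = 919678/34951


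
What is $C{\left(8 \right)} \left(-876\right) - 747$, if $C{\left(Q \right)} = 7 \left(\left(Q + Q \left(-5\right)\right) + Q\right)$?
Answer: $146421$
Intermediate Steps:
$C{\left(Q \right)} = - 21 Q$ ($C{\left(Q \right)} = 7 \left(\left(Q - 5 Q\right) + Q\right) = 7 \left(- 4 Q + Q\right) = 7 \left(- 3 Q\right) = - 21 Q$)
$C{\left(8 \right)} \left(-876\right) - 747 = \left(-21\right) 8 \left(-876\right) - 747 = \left(-168\right) \left(-876\right) - 747 = 147168 - 747 = 146421$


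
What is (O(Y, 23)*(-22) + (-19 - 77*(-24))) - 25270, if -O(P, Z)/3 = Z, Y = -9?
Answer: -21923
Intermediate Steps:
O(P, Z) = -3*Z
(O(Y, 23)*(-22) + (-19 - 77*(-24))) - 25270 = (-3*23*(-22) + (-19 - 77*(-24))) - 25270 = (-69*(-22) + (-19 + 1848)) - 25270 = (1518 + 1829) - 25270 = 3347 - 25270 = -21923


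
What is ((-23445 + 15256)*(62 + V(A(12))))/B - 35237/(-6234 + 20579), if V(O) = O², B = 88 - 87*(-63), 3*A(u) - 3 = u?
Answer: -10416229688/79887305 ≈ -130.39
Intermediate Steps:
A(u) = 1 + u/3
B = 5569 (B = 88 + 5481 = 5569)
((-23445 + 15256)*(62 + V(A(12))))/B - 35237/(-6234 + 20579) = ((-23445 + 15256)*(62 + (1 + (⅓)*12)²))/5569 - 35237/(-6234 + 20579) = -8189*(62 + (1 + 4)²)*(1/5569) - 35237/14345 = -8189*(62 + 5²)*(1/5569) - 35237*1/14345 = -8189*(62 + 25)*(1/5569) - 35237/14345 = -8189*87*(1/5569) - 35237/14345 = -712443*1/5569 - 35237/14345 = -712443/5569 - 35237/14345 = -10416229688/79887305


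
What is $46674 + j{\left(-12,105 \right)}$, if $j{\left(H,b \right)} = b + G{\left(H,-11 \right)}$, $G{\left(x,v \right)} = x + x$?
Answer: $46755$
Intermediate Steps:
$G{\left(x,v \right)} = 2 x$
$j{\left(H,b \right)} = b + 2 H$
$46674 + j{\left(-12,105 \right)} = 46674 + \left(105 + 2 \left(-12\right)\right) = 46674 + \left(105 - 24\right) = 46674 + 81 = 46755$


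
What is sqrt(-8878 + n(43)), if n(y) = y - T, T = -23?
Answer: 2*I*sqrt(2203) ≈ 93.872*I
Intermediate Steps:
n(y) = 23 + y (n(y) = y - 1*(-23) = y + 23 = 23 + y)
sqrt(-8878 + n(43)) = sqrt(-8878 + (23 + 43)) = sqrt(-8878 + 66) = sqrt(-8812) = 2*I*sqrt(2203)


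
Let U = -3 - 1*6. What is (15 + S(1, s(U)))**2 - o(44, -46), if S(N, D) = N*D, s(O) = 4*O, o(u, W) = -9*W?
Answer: 27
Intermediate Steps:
U = -9 (U = -3 - 6 = -9)
S(N, D) = D*N
(15 + S(1, s(U)))**2 - o(44, -46) = (15 + (4*(-9))*1)**2 - (-9)*(-46) = (15 - 36*1)**2 - 1*414 = (15 - 36)**2 - 414 = (-21)**2 - 414 = 441 - 414 = 27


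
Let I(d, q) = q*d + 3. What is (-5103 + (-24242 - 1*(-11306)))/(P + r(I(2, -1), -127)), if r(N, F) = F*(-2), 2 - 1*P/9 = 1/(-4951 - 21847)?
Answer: -69058446/1041295 ≈ -66.320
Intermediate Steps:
P = 482373/26798 (P = 18 - 9/(-4951 - 21847) = 18 - 9/(-26798) = 18 - 9*(-1/26798) = 18 + 9/26798 = 482373/26798 ≈ 18.000)
I(d, q) = 3 + d*q (I(d, q) = d*q + 3 = 3 + d*q)
r(N, F) = -2*F
(-5103 + (-24242 - 1*(-11306)))/(P + r(I(2, -1), -127)) = (-5103 + (-24242 - 1*(-11306)))/(482373/26798 - 2*(-127)) = (-5103 + (-24242 + 11306))/(482373/26798 + 254) = (-5103 - 12936)/(7289065/26798) = -18039*26798/7289065 = -69058446/1041295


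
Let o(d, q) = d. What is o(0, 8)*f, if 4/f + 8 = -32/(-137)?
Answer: 0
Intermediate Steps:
f = -137/266 (f = 4/(-8 - 32/(-137)) = 4/(-8 - 32*(-1/137)) = 4/(-8 + 32/137) = 4/(-1064/137) = 4*(-137/1064) = -137/266 ≈ -0.51504)
o(0, 8)*f = 0*(-137/266) = 0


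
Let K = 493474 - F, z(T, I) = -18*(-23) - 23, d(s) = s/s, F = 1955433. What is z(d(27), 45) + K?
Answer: -1461568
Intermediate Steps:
d(s) = 1
z(T, I) = 391 (z(T, I) = 414 - 23 = 391)
K = -1461959 (K = 493474 - 1*1955433 = 493474 - 1955433 = -1461959)
z(d(27), 45) + K = 391 - 1461959 = -1461568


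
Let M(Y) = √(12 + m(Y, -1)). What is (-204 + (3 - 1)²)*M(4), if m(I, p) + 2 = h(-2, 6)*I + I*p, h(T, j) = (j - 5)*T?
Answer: -200*I*√2 ≈ -282.84*I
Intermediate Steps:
h(T, j) = T*(-5 + j) (h(T, j) = (-5 + j)*T = T*(-5 + j))
m(I, p) = -2 - 2*I + I*p (m(I, p) = -2 + ((-2*(-5 + 6))*I + I*p) = -2 + ((-2*1)*I + I*p) = -2 + (-2*I + I*p) = -2 - 2*I + I*p)
M(Y) = √(10 - 3*Y) (M(Y) = √(12 + (-2 - 2*Y + Y*(-1))) = √(12 + (-2 - 2*Y - Y)) = √(12 + (-2 - 3*Y)) = √(10 - 3*Y))
(-204 + (3 - 1)²)*M(4) = (-204 + (3 - 1)²)*√(10 - 3*4) = (-204 + 2²)*√(10 - 12) = (-204 + 4)*√(-2) = -200*I*√2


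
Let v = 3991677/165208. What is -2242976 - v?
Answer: -370561570685/165208 ≈ -2.2430e+6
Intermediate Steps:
v = 3991677/165208 (v = 3991677*(1/165208) = 3991677/165208 ≈ 24.162)
-2242976 - v = -2242976 - 1*3991677/165208 = -2242976 - 3991677/165208 = -370561570685/165208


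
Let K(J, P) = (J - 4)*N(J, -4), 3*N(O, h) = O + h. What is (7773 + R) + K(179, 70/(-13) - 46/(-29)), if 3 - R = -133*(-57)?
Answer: 31210/3 ≈ 10403.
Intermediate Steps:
R = -7578 (R = 3 - (-133)*(-57) = 3 - 1*7581 = 3 - 7581 = -7578)
N(O, h) = O/3 + h/3 (N(O, h) = (O + h)/3 = O/3 + h/3)
K(J, P) = (-4 + J)*(-4/3 + J/3) (K(J, P) = (J - 4)*(J/3 + (⅓)*(-4)) = (-4 + J)*(J/3 - 4/3) = (-4 + J)*(-4/3 + J/3))
(7773 + R) + K(179, 70/(-13) - 46/(-29)) = (7773 - 7578) + (-4 + 179)²/3 = 195 + (⅓)*175² = 195 + (⅓)*30625 = 195 + 30625/3 = 31210/3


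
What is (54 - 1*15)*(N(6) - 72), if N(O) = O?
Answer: -2574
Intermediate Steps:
(54 - 1*15)*(N(6) - 72) = (54 - 1*15)*(6 - 72) = (54 - 15)*(-66) = 39*(-66) = -2574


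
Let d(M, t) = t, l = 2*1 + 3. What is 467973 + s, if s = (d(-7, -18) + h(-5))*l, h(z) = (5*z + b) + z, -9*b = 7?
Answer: 4209562/9 ≈ 4.6773e+5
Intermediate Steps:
l = 5 (l = 2 + 3 = 5)
b = -7/9 (b = -⅑*7 = -7/9 ≈ -0.77778)
h(z) = -7/9 + 6*z (h(z) = (5*z - 7/9) + z = (-7/9 + 5*z) + z = -7/9 + 6*z)
s = -2195/9 (s = (-18 + (-7/9 + 6*(-5)))*5 = (-18 + (-7/9 - 30))*5 = (-18 - 277/9)*5 = -439/9*5 = -2195/9 ≈ -243.89)
467973 + s = 467973 - 2195/9 = 4209562/9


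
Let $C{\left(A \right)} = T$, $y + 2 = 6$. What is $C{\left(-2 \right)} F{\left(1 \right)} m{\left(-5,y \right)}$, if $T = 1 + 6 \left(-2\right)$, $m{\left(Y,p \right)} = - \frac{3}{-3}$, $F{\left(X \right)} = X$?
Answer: $-11$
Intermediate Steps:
$y = 4$ ($y = -2 + 6 = 4$)
$m{\left(Y,p \right)} = 1$ ($m{\left(Y,p \right)} = \left(-3\right) \left(- \frac{1}{3}\right) = 1$)
$T = -11$ ($T = 1 - 12 = -11$)
$C{\left(A \right)} = -11$
$C{\left(-2 \right)} F{\left(1 \right)} m{\left(-5,y \right)} = \left(-11\right) 1 \cdot 1 = \left(-11\right) 1 = -11$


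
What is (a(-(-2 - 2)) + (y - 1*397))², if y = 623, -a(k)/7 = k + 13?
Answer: 11449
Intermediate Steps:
a(k) = -91 - 7*k (a(k) = -7*(k + 13) = -7*(13 + k) = -91 - 7*k)
(a(-(-2 - 2)) + (y - 1*397))² = ((-91 - (-7)*(-2 - 2)) + (623 - 1*397))² = ((-91 - (-7)*(-4)) + (623 - 397))² = ((-91 - 7*4) + 226)² = ((-91 - 28) + 226)² = (-119 + 226)² = 107² = 11449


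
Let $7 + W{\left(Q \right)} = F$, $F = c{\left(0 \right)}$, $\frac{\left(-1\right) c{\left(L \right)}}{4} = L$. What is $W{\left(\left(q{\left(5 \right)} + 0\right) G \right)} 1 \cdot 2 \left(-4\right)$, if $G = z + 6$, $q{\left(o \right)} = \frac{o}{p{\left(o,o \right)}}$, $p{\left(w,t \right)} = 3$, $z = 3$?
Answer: $56$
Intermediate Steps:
$c{\left(L \right)} = - 4 L$
$F = 0$ ($F = \left(-4\right) 0 = 0$)
$q{\left(o \right)} = \frac{o}{3}$
$G = 9$ ($G = 3 + 6 = 9$)
$W{\left(Q \right)} = -7$ ($W{\left(Q \right)} = -7 + 0 = -7$)
$W{\left(\left(q{\left(5 \right)} + 0\right) G \right)} 1 \cdot 2 \left(-4\right) = - 7 \cdot 1 \cdot 2 \left(-4\right) = - 7 \cdot 2 \left(-4\right) = \left(-7\right) \left(-8\right) = 56$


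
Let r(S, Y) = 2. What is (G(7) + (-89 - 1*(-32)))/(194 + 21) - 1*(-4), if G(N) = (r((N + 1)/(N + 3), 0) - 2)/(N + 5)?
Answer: 803/215 ≈ 3.7349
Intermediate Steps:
G(N) = 0 (G(N) = (2 - 2)/(N + 5) = 0/(5 + N) = 0)
(G(7) + (-89 - 1*(-32)))/(194 + 21) - 1*(-4) = (0 + (-89 - 1*(-32)))/(194 + 21) - 1*(-4) = (0 + (-89 + 32))/215 + 4 = (0 - 57)*(1/215) + 4 = -57*1/215 + 4 = -57/215 + 4 = 803/215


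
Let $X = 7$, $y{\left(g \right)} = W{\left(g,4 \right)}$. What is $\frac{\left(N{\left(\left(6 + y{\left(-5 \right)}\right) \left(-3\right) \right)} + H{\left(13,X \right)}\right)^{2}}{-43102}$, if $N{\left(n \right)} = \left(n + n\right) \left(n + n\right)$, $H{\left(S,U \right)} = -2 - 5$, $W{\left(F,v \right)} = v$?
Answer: $- \frac{12909649}{43102} \approx -299.51$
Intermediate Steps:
$y{\left(g \right)} = 4$
$H{\left(S,U \right)} = -7$
$N{\left(n \right)} = 4 n^{2}$ ($N{\left(n \right)} = 2 n 2 n = 4 n^{2}$)
$\frac{\left(N{\left(\left(6 + y{\left(-5 \right)}\right) \left(-3\right) \right)} + H{\left(13,X \right)}\right)^{2}}{-43102} = \frac{\left(4 \left(\left(6 + 4\right) \left(-3\right)\right)^{2} - 7\right)^{2}}{-43102} = \left(4 \left(10 \left(-3\right)\right)^{2} - 7\right)^{2} \left(- \frac{1}{43102}\right) = \left(4 \left(-30\right)^{2} - 7\right)^{2} \left(- \frac{1}{43102}\right) = \left(4 \cdot 900 - 7\right)^{2} \left(- \frac{1}{43102}\right) = \left(3600 - 7\right)^{2} \left(- \frac{1}{43102}\right) = 3593^{2} \left(- \frac{1}{43102}\right) = 12909649 \left(- \frac{1}{43102}\right) = - \frac{12909649}{43102}$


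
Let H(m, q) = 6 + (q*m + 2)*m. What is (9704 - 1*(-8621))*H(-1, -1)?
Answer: 54975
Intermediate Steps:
H(m, q) = 6 + m*(2 + m*q) (H(m, q) = 6 + (m*q + 2)*m = 6 + (2 + m*q)*m = 6 + m*(2 + m*q))
(9704 - 1*(-8621))*H(-1, -1) = (9704 - 1*(-8621))*(6 + 2*(-1) - 1*(-1)²) = (9704 + 8621)*(6 - 2 - 1*1) = 18325*(6 - 2 - 1) = 18325*3 = 54975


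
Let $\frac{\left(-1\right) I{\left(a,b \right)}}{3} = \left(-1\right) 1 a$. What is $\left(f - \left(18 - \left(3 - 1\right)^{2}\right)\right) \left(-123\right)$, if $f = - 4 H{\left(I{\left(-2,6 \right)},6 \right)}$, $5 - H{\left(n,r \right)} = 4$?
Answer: $2214$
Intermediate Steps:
$I{\left(a,b \right)} = 3 a$ ($I{\left(a,b \right)} = - 3 \left(-1\right) 1 a = - 3 \left(- a\right) = 3 a$)
$H{\left(n,r \right)} = 1$ ($H{\left(n,r \right)} = 5 - 4 = 1$)
$f = -4$ ($f = \left(-4\right) 1 = -4$)
$\left(f - \left(18 - \left(3 - 1\right)^{2}\right)\right) \left(-123\right) = \left(-4 - \left(18 - \left(3 - 1\right)^{2}\right)\right) \left(-123\right) = \left(-4 - \left(18 - 2^{2}\right)\right) \left(-123\right) = \left(-4 + \left(-18 + 4\right)\right) \left(-123\right) = \left(-4 - 14\right) \left(-123\right) = \left(-18\right) \left(-123\right) = 2214$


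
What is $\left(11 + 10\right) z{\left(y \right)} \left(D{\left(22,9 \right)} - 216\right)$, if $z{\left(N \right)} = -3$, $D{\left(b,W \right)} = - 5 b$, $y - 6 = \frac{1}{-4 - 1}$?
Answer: $20538$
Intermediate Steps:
$y = \frac{29}{5}$ ($y = 6 + \frac{1}{-4 - 1} = 6 + \frac{1}{-5} = 6 - \frac{1}{5} = \frac{29}{5} \approx 5.8$)
$\left(11 + 10\right) z{\left(y \right)} \left(D{\left(22,9 \right)} - 216\right) = \left(11 + 10\right) \left(-3\right) \left(\left(-5\right) 22 - 216\right) = 21 \left(-3\right) \left(-110 - 216\right) = \left(-63\right) \left(-326\right) = 20538$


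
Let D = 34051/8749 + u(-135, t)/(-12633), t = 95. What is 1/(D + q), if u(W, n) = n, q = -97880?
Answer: -110526117/10817866996832 ≈ -1.0217e-5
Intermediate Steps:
D = 429335128/110526117 (D = 34051/8749 + 95/(-12633) = 34051*(1/8749) + 95*(-1/12633) = 34051/8749 - 95/12633 = 429335128/110526117 ≈ 3.8845)
1/(D + q) = 1/(429335128/110526117 - 97880) = 1/(-10817866996832/110526117) = -110526117/10817866996832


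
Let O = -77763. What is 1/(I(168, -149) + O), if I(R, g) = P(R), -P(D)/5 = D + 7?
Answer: -1/78638 ≈ -1.2716e-5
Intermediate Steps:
P(D) = -35 - 5*D (P(D) = -5*(D + 7) = -5*(7 + D) = -35 - 5*D)
I(R, g) = -35 - 5*R
1/(I(168, -149) + O) = 1/((-35 - 5*168) - 77763) = 1/((-35 - 840) - 77763) = 1/(-875 - 77763) = 1/(-78638) = -1/78638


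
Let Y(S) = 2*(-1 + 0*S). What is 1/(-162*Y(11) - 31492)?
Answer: -1/31168 ≈ -3.2084e-5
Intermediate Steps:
Y(S) = -2 (Y(S) = 2*(-1 + 0) = 2*(-1) = -2)
1/(-162*Y(11) - 31492) = 1/(-162*(-2) - 31492) = 1/(324 - 31492) = 1/(-31168) = -1/31168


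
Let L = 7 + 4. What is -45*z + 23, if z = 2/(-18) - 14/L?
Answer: 938/11 ≈ 85.273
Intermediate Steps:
L = 11
z = -137/99 (z = 2/(-18) - 14/11 = 2*(-1/18) - 14*1/11 = -⅑ - 14/11 = -137/99 ≈ -1.3838)
-45*z + 23 = -45*(-137/99) + 23 = 685/11 + 23 = 938/11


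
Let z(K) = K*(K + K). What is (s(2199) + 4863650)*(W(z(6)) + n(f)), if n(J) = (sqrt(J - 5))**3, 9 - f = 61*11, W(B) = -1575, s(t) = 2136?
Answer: -7663612950 - 3245479262*I*sqrt(667) ≈ -7.6636e+9 - 8.3819e+10*I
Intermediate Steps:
z(K) = 2*K**2 (z(K) = K*(2*K) = 2*K**2)
f = -662 (f = 9 - 61*11 = 9 - 1*671 = 9 - 671 = -662)
n(J) = (-5 + J)**(3/2) (n(J) = (sqrt(-5 + J))**3 = (-5 + J)**(3/2))
(s(2199) + 4863650)*(W(z(6)) + n(f)) = (2136 + 4863650)*(-1575 + (-5 - 662)**(3/2)) = 4865786*(-1575 + (-667)**(3/2)) = 4865786*(-1575 - 667*I*sqrt(667)) = -7663612950 - 3245479262*I*sqrt(667)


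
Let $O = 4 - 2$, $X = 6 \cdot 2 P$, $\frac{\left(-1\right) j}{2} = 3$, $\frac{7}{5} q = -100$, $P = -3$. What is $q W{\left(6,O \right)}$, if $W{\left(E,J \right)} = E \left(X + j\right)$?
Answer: $18000$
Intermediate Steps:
$q = - \frac{500}{7}$ ($q = \frac{5}{7} \left(-100\right) = - \frac{500}{7} \approx -71.429$)
$j = -6$ ($j = \left(-2\right) 3 = -6$)
$X = -36$ ($X = 6 \cdot 2 \left(-3\right) = 12 \left(-3\right) = -36$)
$O = 2$
$W{\left(E,J \right)} = - 42 E$ ($W{\left(E,J \right)} = E \left(-36 - 6\right) = E \left(-42\right) = - 42 E$)
$q W{\left(6,O \right)} = - \frac{500 \left(\left(-42\right) 6\right)}{7} = \left(- \frac{500}{7}\right) \left(-252\right) = 18000$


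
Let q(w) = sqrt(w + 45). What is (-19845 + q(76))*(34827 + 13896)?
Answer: -966371982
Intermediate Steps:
q(w) = sqrt(45 + w)
(-19845 + q(76))*(34827 + 13896) = (-19845 + sqrt(45 + 76))*(34827 + 13896) = (-19845 + sqrt(121))*48723 = (-19845 + 11)*48723 = -19834*48723 = -966371982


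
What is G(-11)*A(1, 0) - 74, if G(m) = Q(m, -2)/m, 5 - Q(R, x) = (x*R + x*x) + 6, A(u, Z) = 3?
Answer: -733/11 ≈ -66.636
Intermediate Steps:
Q(R, x) = -1 - x² - R*x (Q(R, x) = 5 - ((x*R + x*x) + 6) = 5 - ((R*x + x²) + 6) = 5 - ((x² + R*x) + 6) = 5 - (6 + x² + R*x) = 5 + (-6 - x² - R*x) = -1 - x² - R*x)
G(m) = (-5 + 2*m)/m (G(m) = (-1 - 1*(-2)² - 1*m*(-2))/m = (-1 - 1*4 + 2*m)/m = (-1 - 4 + 2*m)/m = (-5 + 2*m)/m)
G(-11)*A(1, 0) - 74 = (2 - 5/(-11))*3 - 74 = (2 - 5*(-1/11))*3 - 74 = (2 + 5/11)*3 - 74 = (27/11)*3 - 74 = 81/11 - 74 = -733/11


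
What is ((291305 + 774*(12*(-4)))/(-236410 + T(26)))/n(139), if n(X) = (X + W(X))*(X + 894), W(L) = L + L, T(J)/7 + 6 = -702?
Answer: -254153/103971059526 ≈ -2.4445e-6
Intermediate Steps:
T(J) = -4956 (T(J) = -42 + 7*(-702) = -42 - 4914 = -4956)
W(L) = 2*L
n(X) = 3*X*(894 + X) (n(X) = (X + 2*X)*(X + 894) = (3*X)*(894 + X) = 3*X*(894 + X))
((291305 + 774*(12*(-4)))/(-236410 + T(26)))/n(139) = ((291305 + 774*(12*(-4)))/(-236410 - 4956))/((3*139*(894 + 139))) = ((291305 + 774*(-48))/(-241366))/((3*139*1033)) = ((291305 - 37152)*(-1/241366))/430761 = (254153*(-1/241366))*(1/430761) = -254153/241366*1/430761 = -254153/103971059526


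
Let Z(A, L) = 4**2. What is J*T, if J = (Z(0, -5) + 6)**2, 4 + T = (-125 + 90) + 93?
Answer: 26136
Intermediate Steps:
Z(A, L) = 16
T = 54 (T = -4 + ((-125 + 90) + 93) = -4 + (-35 + 93) = -4 + 58 = 54)
J = 484 (J = (16 + 6)**2 = 22**2 = 484)
J*T = 484*54 = 26136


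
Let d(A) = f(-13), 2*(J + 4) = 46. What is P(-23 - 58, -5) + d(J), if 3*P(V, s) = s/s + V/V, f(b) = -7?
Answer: -19/3 ≈ -6.3333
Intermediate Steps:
P(V, s) = ⅔ (P(V, s) = (s/s + V/V)/3 = (1 + 1)/3 = (⅓)*2 = ⅔)
J = 19 (J = -4 + (½)*46 = -4 + 23 = 19)
d(A) = -7
P(-23 - 58, -5) + d(J) = ⅔ - 7 = -19/3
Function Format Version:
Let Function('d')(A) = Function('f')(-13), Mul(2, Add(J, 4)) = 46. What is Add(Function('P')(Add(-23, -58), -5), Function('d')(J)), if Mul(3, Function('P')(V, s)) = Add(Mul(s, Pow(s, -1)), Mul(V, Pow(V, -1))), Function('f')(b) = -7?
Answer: Rational(-19, 3) ≈ -6.3333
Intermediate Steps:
Function('P')(V, s) = Rational(2, 3) (Function('P')(V, s) = Mul(Rational(1, 3), Add(Mul(s, Pow(s, -1)), Mul(V, Pow(V, -1)))) = Mul(Rational(1, 3), Add(1, 1)) = Mul(Rational(1, 3), 2) = Rational(2, 3))
J = 19 (J = Add(-4, Mul(Rational(1, 2), 46)) = Add(-4, 23) = 19)
Function('d')(A) = -7
Add(Function('P')(Add(-23, -58), -5), Function('d')(J)) = Add(Rational(2, 3), -7) = Rational(-19, 3)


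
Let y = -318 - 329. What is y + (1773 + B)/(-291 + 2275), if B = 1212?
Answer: -1280663/1984 ≈ -645.50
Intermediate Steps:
y = -647
y + (1773 + B)/(-291 + 2275) = -647 + (1773 + 1212)/(-291 + 2275) = -647 + 2985/1984 = -1280663/1984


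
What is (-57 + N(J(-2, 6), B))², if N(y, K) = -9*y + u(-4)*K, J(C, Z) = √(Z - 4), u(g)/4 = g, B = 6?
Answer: 23571 + 2754*√2 ≈ 27466.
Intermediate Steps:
u(g) = 4*g
J(C, Z) = √(-4 + Z)
N(y, K) = -16*K - 9*y (N(y, K) = -9*y + (4*(-4))*K = -9*y - 16*K = -16*K - 9*y)
(-57 + N(J(-2, 6), B))² = (-57 + (-16*6 - 9*√(-4 + 6)))² = (-57 + (-96 - 9*√2))² = (-153 - 9*√2)²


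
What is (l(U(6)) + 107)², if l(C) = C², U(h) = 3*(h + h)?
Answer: 1968409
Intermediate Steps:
U(h) = 6*h (U(h) = 3*(2*h) = 6*h)
(l(U(6)) + 107)² = ((6*6)² + 107)² = (36² + 107)² = (1296 + 107)² = 1403² = 1968409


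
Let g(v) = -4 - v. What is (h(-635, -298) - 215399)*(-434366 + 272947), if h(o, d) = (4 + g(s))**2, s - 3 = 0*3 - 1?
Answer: 34768845505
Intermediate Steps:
s = 2 (s = 3 + (0*3 - 1) = 3 + (0 - 1) = 3 - 1 = 2)
h(o, d) = 4 (h(o, d) = (4 + (-4 - 1*2))**2 = (4 + (-4 - 2))**2 = (4 - 6)**2 = (-2)**2 = 4)
(h(-635, -298) - 215399)*(-434366 + 272947) = (4 - 215399)*(-434366 + 272947) = -215395*(-161419) = 34768845505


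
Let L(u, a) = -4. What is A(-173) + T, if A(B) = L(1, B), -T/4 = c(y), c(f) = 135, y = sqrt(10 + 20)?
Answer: -544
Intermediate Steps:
y = sqrt(30) ≈ 5.4772
T = -540 (T = -4*135 = -540)
A(B) = -4
A(-173) + T = -4 - 540 = -544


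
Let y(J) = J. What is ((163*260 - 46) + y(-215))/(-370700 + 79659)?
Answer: -42119/291041 ≈ -0.14472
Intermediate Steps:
((163*260 - 46) + y(-215))/(-370700 + 79659) = ((163*260 - 46) - 215)/(-370700 + 79659) = ((42380 - 46) - 215)/(-291041) = (42334 - 215)*(-1/291041) = 42119*(-1/291041) = -42119/291041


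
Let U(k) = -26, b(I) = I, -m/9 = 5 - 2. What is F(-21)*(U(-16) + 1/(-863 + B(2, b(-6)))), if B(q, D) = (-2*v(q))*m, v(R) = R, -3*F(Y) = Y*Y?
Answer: 2885757/755 ≈ 3822.2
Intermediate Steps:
m = -27 (m = -9*(5 - 2) = -9*3 = -27)
F(Y) = -Y**2/3 (F(Y) = -Y*Y/3 = -Y**2/3)
B(q, D) = 54*q (B(q, D) = -2*q*(-27) = 54*q)
F(-21)*(U(-16) + 1/(-863 + B(2, b(-6)))) = (-1/3*(-21)**2)*(-26 + 1/(-863 + 54*2)) = (-1/3*441)*(-26 + 1/(-863 + 108)) = -147*(-26 + 1/(-755)) = -147*(-26 - 1/755) = -147*(-19631/755) = 2885757/755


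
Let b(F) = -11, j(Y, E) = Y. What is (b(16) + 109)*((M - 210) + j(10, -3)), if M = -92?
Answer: -28616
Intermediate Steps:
(b(16) + 109)*((M - 210) + j(10, -3)) = (-11 + 109)*((-92 - 210) + 10) = 98*(-302 + 10) = 98*(-292) = -28616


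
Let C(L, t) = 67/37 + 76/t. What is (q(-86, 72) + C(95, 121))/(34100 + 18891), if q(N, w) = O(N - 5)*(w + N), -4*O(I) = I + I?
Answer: -2840930/237240707 ≈ -0.011975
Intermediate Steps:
C(L, t) = 67/37 + 76/t (C(L, t) = 67*(1/37) + 76/t = 67/37 + 76/t)
O(I) = -I/2 (O(I) = -(I + I)/4 = -I/2)
q(N, w) = (5/2 - N/2)*(N + w) (q(N, w) = (-(N - 5)/2)*(w + N) = (-(-5 + N)/2)*(N + w) = (5/2 - N/2)*(N + w))
(q(-86, 72) + C(95, 121))/(34100 + 18891) = ((5 - 1*(-86))*(-86 + 72)/2 + (67/37 + 76/121))/(34100 + 18891) = ((1/2)*(5 + 86)*(-14) + (67/37 + 76*(1/121)))/52991 = ((1/2)*91*(-14) + (67/37 + 76/121))*(1/52991) = (-637 + 10919/4477)*(1/52991) = -2840930/4477*1/52991 = -2840930/237240707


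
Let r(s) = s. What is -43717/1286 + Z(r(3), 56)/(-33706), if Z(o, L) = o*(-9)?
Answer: -368372620/10836479 ≈ -33.994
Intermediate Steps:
Z(o, L) = -9*o
-43717/1286 + Z(r(3), 56)/(-33706) = -43717/1286 - 9*3/(-33706) = -43717*1/1286 - 27*(-1/33706) = -43717/1286 + 27/33706 = -368372620/10836479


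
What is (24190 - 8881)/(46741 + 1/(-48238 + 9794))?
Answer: 588539196/1796911003 ≈ 0.32753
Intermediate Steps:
(24190 - 8881)/(46741 + 1/(-48238 + 9794)) = 15309/(46741 + 1/(-38444)) = 15309/(46741 - 1/38444) = 15309/(1796911003/38444) = 15309*(38444/1796911003) = 588539196/1796911003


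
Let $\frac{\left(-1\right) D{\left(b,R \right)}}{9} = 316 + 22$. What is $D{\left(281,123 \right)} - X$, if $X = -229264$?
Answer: $226222$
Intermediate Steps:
$D{\left(b,R \right)} = -3042$ ($D{\left(b,R \right)} = - 9 \left(316 + 22\right) = \left(-9\right) 338 = -3042$)
$D{\left(281,123 \right)} - X = -3042 - -229264 = -3042 + 229264 = 226222$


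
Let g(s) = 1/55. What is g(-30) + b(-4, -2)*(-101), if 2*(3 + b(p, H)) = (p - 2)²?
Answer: -83324/55 ≈ -1515.0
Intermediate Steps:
b(p, H) = -3 + (-2 + p)²/2 (b(p, H) = -3 + (p - 2)²/2 = -3 + (-2 + p)²/2)
g(s) = 1/55
g(-30) + b(-4, -2)*(-101) = 1/55 + (-3 + (-2 - 4)²/2)*(-101) = 1/55 + (-3 + (½)*(-6)²)*(-101) = 1/55 + (-3 + (½)*36)*(-101) = 1/55 + (-3 + 18)*(-101) = 1/55 + 15*(-101) = 1/55 - 1515 = -83324/55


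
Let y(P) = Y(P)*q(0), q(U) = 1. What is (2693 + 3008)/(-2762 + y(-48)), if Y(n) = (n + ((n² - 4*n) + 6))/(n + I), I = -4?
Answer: -148226/73039 ≈ -2.0294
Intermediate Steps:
Y(n) = (6 + n² - 3*n)/(-4 + n) (Y(n) = (n + ((n² - 4*n) + 6))/(n - 4) = (n + (6 + n² - 4*n))/(-4 + n) = (6 + n² - 3*n)/(-4 + n))
y(P) = (6 + P² - 3*P)/(-4 + P) (y(P) = ((6 + P² - 3*P)/(-4 + P))*1 = (6 + P² - 3*P)/(-4 + P))
(2693 + 3008)/(-2762 + y(-48)) = (2693 + 3008)/(-2762 + (6 + (-48)² - 3*(-48))/(-4 - 48)) = 5701/(-2762 + (6 + 2304 + 144)/(-52)) = 5701/(-2762 - 1/52*2454) = 5701/(-2762 - 1227/26) = 5701/(-73039/26) = 5701*(-26/73039) = -148226/73039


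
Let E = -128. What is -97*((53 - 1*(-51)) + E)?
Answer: 2328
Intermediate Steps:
-97*((53 - 1*(-51)) + E) = -97*((53 - 1*(-51)) - 128) = -97*((53 + 51) - 128) = -97*(104 - 128) = -97*(-24) = 2328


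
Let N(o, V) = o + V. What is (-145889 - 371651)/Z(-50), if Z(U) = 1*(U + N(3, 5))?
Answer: 258770/21 ≈ 12322.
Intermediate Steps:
N(o, V) = V + o
Z(U) = 8 + U (Z(U) = 1*(U + (5 + 3)) = 1*(U + 8) = 1*(8 + U) = 8 + U)
(-145889 - 371651)/Z(-50) = (-145889 - 371651)/(8 - 50) = -517540/(-42) = -517540*(-1/42) = 258770/21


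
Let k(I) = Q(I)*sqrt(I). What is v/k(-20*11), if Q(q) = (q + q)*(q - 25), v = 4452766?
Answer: -2226383*I*sqrt(55)/5929000 ≈ -2.7848*I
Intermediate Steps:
Q(q) = 2*q*(-25 + q) (Q(q) = (2*q)*(-25 + q) = 2*q*(-25 + q))
k(I) = 2*I**(3/2)*(-25 + I) (k(I) = (2*I*(-25 + I))*sqrt(I) = 2*I**(3/2)*(-25 + I))
v/k(-20*11) = 4452766/((2*(-20*11)**(3/2)*(-25 - 20*11))) = 4452766/((2*(-220)**(3/2)*(-25 - 220))) = 4452766/((2*(-440*I*sqrt(55))*(-245))) = 4452766/((215600*I*sqrt(55))) = 4452766*(-I*sqrt(55)/11858000) = -2226383*I*sqrt(55)/5929000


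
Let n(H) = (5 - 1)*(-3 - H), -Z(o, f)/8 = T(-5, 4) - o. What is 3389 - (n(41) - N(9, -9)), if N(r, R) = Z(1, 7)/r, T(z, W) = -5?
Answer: 10711/3 ≈ 3570.3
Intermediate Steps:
Z(o, f) = 40 + 8*o (Z(o, f) = -8*(-5 - o) = 40 + 8*o)
n(H) = -12 - 4*H (n(H) = 4*(-3 - H) = -12 - 4*H)
N(r, R) = 48/r (N(r, R) = (40 + 8*1)/r = (40 + 8)/r = 48/r)
3389 - (n(41) - N(9, -9)) = 3389 - ((-12 - 4*41) - 48/9) = 3389 - ((-12 - 164) - 48/9) = 3389 - (-176 - 1*16/3) = 3389 - (-176 - 16/3) = 3389 - 1*(-544/3) = 3389 + 544/3 = 10711/3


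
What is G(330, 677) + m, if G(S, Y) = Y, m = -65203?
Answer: -64526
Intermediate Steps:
G(330, 677) + m = 677 - 65203 = -64526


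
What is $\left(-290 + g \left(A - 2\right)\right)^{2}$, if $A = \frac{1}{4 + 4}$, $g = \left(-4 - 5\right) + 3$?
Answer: $\frac{1243225}{16} \approx 77702.0$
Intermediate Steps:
$g = -6$ ($g = -9 + 3 = -6$)
$A = \frac{1}{8} \approx 0.125$
$\left(-290 + g \left(A - 2\right)\right)^{2} = \left(-290 - 6 \left(\frac{1}{8} - 2\right)\right)^{2} = \left(-290 - - \frac{45}{4}\right)^{2} = \left(-290 + \frac{45}{4}\right)^{2} = \left(- \frac{1115}{4}\right)^{2} = \frac{1243225}{16}$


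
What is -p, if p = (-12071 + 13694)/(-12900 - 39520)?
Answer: 1623/52420 ≈ 0.030961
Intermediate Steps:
p = -1623/52420 (p = 1623/(-52420) = 1623*(-1/52420) = -1623/52420 ≈ -0.030961)
-p = -1*(-1623/52420) = 1623/52420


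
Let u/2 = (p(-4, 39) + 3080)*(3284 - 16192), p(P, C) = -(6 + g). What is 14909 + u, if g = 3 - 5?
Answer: -79395107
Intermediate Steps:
g = -2
p(P, C) = -4 (p(P, C) = -(6 - 2) = -1*4 = -4)
u = -79410016 (u = 2*((-4 + 3080)*(3284 - 16192)) = 2*(3076*(-12908)) = 2*(-39705008) = -79410016)
14909 + u = 14909 - 79410016 = -79395107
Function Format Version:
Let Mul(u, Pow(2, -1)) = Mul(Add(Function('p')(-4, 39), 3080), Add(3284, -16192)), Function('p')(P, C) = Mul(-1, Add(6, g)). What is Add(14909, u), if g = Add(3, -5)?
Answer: -79395107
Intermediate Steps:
g = -2
Function('p')(P, C) = -4 (Function('p')(P, C) = Mul(-1, Add(6, -2)) = Mul(-1, 4) = -4)
u = -79410016 (u = Mul(2, Mul(Add(-4, 3080), Add(3284, -16192))) = Mul(2, Mul(3076, -12908)) = Mul(2, -39705008) = -79410016)
Add(14909, u) = Add(14909, -79410016) = -79395107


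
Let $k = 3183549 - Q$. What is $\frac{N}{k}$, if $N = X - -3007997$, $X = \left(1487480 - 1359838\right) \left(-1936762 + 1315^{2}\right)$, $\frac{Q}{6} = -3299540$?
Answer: $- \frac{26487429757}{22980789} \approx -1152.6$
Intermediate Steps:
$Q = -19797240$ ($Q = 6 \left(-3299540\right) = -19797240$)
$X = -26490437754$ ($X = 127642 \left(-1936762 + 1729225\right) = 127642 \left(-207537\right) = -26490437754$)
$N = -26487429757$ ($N = -26490437754 - -3007997 = -26490437754 + 3007997 = -26487429757$)
$k = 22980789$ ($k = 3183549 - -19797240 = 3183549 + 19797240 = 22980789$)
$\frac{N}{k} = - \frac{26487429757}{22980789}$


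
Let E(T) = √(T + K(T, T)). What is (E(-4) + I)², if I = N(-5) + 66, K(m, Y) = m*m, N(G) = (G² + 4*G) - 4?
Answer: 4501 + 268*√3 ≈ 4965.2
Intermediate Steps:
N(G) = -4 + G² + 4*G
K(m, Y) = m²
I = 67 (I = (-4 + (-5)² + 4*(-5)) + 66 = (-4 + 25 - 20) + 66 = 1 + 66 = 67)
E(T) = √(T + T²)
(E(-4) + I)² = (√(-4*(1 - 4)) + 67)² = (√(-4*(-3)) + 67)² = (√12 + 67)² = (2*√3 + 67)² = (67 + 2*√3)²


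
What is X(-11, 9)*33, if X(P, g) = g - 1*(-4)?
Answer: 429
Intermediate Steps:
X(P, g) = 4 + g (X(P, g) = g + 4 = 4 + g)
X(-11, 9)*33 = (4 + 9)*33 = 13*33 = 429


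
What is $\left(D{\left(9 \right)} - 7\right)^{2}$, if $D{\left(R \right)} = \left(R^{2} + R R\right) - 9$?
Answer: $21316$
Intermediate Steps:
$D{\left(R \right)} = -9 + 2 R^{2}$ ($D{\left(R \right)} = \left(R^{2} + R^{2}\right) - 9 = 2 R^{2} - 9 = -9 + 2 R^{2}$)
$\left(D{\left(9 \right)} - 7\right)^{2} = \left(\left(-9 + 2 \cdot 9^{2}\right) - 7\right)^{2} = \left(\left(-9 + 2 \cdot 81\right) - 7\right)^{2} = \left(\left(-9 + 162\right) - 7\right)^{2} = \left(153 - 7\right)^{2} = 146^{2} = 21316$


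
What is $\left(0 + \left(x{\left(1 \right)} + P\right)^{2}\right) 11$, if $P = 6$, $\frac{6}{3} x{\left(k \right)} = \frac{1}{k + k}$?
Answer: $\frac{6875}{16} \approx 429.69$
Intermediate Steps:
$x{\left(k \right)} = \frac{1}{4 k}$ ($x{\left(k \right)} = \frac{1}{2 \left(k + k\right)} = \frac{1}{2 \cdot 2 k} = \frac{\frac{1}{2} \frac{1}{k}}{2} = \frac{1}{4 k}$)
$\left(0 + \left(x{\left(1 \right)} + P\right)^{2}\right) 11 = \left(0 + \left(\frac{1}{4 \cdot 1} + 6\right)^{2}\right) 11 = \left(0 + \left(\frac{1}{4} \cdot 1 + 6\right)^{2}\right) 11 = \left(0 + \left(\frac{1}{4} + 6\right)^{2}\right) 11 = \left(0 + \left(\frac{25}{4}\right)^{2}\right) 11 = \left(0 + \frac{625}{16}\right) 11 = \frac{625}{16} \cdot 11 = \frac{6875}{16}$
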